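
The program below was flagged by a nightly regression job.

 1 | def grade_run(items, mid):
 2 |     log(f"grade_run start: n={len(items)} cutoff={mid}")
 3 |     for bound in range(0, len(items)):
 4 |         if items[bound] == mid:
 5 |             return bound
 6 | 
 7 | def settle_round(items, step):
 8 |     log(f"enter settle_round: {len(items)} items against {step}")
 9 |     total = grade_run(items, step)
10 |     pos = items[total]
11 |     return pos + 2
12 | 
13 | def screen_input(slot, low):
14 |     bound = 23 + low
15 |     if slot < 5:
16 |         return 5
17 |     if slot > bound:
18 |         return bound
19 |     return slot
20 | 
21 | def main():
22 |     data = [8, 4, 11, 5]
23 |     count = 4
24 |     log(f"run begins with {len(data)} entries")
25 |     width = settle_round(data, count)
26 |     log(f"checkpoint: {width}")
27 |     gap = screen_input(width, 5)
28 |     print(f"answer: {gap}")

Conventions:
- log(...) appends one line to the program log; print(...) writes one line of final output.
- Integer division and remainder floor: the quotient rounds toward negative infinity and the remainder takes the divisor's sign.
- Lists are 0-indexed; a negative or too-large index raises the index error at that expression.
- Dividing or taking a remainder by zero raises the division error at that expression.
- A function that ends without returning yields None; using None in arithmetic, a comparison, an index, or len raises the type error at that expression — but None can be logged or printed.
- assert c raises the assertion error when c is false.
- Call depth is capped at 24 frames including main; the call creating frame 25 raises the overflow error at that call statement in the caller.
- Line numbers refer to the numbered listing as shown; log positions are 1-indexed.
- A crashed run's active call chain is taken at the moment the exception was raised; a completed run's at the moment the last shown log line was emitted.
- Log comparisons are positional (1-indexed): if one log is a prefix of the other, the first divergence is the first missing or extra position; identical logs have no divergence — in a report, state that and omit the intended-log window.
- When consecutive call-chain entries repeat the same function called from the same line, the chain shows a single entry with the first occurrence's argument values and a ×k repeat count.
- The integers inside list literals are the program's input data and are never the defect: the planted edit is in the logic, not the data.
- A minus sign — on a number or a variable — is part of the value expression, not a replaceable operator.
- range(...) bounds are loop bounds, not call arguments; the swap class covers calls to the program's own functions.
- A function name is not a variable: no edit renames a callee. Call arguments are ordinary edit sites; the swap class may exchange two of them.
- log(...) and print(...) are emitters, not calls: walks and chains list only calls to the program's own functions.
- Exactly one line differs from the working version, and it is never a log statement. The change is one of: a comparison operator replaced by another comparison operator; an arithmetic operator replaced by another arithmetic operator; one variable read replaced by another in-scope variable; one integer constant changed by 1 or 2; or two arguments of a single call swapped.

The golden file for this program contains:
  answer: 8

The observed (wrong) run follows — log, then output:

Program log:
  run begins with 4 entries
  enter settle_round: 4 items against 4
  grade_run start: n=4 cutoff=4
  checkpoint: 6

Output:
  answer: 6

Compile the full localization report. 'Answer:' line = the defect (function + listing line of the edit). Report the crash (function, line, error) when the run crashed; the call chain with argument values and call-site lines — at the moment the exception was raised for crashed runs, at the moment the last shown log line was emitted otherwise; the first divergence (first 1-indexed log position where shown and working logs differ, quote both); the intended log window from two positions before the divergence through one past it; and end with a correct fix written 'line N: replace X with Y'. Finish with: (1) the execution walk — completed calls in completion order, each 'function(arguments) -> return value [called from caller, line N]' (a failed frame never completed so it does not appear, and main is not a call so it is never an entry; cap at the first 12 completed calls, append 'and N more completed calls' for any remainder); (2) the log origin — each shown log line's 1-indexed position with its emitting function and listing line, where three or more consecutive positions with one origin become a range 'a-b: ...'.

Answer: the defect is in settle_round at line 11.
Core observation: The earliest visible damage is log position 4 — 'checkpoint: 6' rather than the intended 'checkpoint: 8'.
Call chain: main.
First divergence: position 4 — the shown line 'checkpoint: 6' should read 'checkpoint: 8'.
Intended log window:
  2: enter settle_round: 4 items against 4
  3: grade_run start: n=4 cutoff=4
  4: checkpoint: 8
Execution walk:
  grade_run([8, 4, 11, 5], 4) -> 1  [called from settle_round, line 9]
  settle_round([8, 4, 11, 5], 4) -> 6  [called from main, line 25]
  screen_input(6, 5) -> 6  [called from main, line 27]
Log origin:
  1: logged in main at line 24
  2: logged in settle_round at line 8
  3: logged in grade_run at line 2
  4: logged in main at line 26
A correct fix: line 11: replace `+` with `*`.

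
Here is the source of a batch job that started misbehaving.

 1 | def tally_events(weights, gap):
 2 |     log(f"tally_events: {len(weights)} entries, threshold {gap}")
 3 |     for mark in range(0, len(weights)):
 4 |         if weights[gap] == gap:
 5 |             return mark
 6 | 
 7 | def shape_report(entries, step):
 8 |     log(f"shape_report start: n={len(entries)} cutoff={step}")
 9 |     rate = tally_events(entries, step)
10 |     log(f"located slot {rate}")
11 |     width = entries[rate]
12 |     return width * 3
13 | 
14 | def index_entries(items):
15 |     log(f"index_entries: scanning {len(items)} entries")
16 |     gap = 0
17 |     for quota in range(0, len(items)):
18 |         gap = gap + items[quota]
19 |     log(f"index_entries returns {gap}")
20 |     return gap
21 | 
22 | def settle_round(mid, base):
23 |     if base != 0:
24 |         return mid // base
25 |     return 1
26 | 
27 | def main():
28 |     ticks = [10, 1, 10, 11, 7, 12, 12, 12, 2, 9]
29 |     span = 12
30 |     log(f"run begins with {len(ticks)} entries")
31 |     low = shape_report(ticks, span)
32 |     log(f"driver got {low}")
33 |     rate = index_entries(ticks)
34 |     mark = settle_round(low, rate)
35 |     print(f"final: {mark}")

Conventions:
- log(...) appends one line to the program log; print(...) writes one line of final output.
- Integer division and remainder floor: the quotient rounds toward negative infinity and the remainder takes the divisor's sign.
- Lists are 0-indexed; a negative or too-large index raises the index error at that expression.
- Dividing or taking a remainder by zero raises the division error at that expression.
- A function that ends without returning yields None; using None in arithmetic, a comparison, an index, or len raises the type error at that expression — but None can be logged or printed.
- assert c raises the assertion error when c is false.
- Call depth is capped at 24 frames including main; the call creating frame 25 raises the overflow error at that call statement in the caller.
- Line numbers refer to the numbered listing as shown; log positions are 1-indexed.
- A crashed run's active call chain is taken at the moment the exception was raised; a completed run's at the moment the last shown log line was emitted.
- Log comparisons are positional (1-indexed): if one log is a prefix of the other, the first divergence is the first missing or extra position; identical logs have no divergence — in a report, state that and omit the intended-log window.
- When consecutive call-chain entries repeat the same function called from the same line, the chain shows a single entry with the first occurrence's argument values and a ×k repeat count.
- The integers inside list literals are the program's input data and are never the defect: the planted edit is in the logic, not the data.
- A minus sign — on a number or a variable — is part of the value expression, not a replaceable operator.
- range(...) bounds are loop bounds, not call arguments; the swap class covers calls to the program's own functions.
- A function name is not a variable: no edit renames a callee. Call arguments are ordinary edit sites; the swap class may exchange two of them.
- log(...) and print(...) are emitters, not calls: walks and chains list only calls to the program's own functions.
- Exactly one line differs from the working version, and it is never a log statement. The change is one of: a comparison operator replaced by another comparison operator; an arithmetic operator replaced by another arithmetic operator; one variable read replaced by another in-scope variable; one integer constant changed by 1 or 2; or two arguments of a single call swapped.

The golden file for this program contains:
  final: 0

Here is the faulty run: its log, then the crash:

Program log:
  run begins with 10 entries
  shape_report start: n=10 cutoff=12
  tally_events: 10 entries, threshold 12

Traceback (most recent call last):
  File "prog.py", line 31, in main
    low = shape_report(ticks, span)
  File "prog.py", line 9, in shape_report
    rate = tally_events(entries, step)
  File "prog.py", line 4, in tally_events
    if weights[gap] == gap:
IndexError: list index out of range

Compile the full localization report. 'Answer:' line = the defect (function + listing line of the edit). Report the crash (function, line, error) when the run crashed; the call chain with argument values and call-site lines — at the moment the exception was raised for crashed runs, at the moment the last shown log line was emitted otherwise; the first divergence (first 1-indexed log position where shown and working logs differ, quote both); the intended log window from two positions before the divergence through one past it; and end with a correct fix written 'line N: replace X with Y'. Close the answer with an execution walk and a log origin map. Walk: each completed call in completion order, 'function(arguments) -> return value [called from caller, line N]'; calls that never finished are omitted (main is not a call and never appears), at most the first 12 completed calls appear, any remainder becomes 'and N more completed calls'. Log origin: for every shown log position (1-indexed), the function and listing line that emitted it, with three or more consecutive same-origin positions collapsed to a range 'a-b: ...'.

Answer: the defect is in tally_events at line 4.
Core observation: Only 3 log lines were emitted before the run died; the intended continuation was 'located slot 5'.
Crash: tally_events, line 4, IndexError.
Call chain: main -> shape_report([10, 1, 10, 11, 7, 12, 12, 12, 2, 9], 12) (called at line 31) -> tally_events([10, 1, 10, 11, 7, 12, 12, 12, 2, 9], 12) (called at line 9).
First divergence: position 4 — after 3 matching lines the faulty run goes silent; intended next line 'located slot 5'.
Intended log window:
  2: shape_report start: n=10 cutoff=12
  3: tally_events: 10 entries, threshold 12
  4: located slot 5
  5: driver got 36
Execution walk:
  (no call completed)
Log origin:
  1 — main, line 30
  2 — shape_report, line 8
  3 — tally_events, line 2
A correct fix: line 4: replace `weights[gap]` with `weights[mark]`.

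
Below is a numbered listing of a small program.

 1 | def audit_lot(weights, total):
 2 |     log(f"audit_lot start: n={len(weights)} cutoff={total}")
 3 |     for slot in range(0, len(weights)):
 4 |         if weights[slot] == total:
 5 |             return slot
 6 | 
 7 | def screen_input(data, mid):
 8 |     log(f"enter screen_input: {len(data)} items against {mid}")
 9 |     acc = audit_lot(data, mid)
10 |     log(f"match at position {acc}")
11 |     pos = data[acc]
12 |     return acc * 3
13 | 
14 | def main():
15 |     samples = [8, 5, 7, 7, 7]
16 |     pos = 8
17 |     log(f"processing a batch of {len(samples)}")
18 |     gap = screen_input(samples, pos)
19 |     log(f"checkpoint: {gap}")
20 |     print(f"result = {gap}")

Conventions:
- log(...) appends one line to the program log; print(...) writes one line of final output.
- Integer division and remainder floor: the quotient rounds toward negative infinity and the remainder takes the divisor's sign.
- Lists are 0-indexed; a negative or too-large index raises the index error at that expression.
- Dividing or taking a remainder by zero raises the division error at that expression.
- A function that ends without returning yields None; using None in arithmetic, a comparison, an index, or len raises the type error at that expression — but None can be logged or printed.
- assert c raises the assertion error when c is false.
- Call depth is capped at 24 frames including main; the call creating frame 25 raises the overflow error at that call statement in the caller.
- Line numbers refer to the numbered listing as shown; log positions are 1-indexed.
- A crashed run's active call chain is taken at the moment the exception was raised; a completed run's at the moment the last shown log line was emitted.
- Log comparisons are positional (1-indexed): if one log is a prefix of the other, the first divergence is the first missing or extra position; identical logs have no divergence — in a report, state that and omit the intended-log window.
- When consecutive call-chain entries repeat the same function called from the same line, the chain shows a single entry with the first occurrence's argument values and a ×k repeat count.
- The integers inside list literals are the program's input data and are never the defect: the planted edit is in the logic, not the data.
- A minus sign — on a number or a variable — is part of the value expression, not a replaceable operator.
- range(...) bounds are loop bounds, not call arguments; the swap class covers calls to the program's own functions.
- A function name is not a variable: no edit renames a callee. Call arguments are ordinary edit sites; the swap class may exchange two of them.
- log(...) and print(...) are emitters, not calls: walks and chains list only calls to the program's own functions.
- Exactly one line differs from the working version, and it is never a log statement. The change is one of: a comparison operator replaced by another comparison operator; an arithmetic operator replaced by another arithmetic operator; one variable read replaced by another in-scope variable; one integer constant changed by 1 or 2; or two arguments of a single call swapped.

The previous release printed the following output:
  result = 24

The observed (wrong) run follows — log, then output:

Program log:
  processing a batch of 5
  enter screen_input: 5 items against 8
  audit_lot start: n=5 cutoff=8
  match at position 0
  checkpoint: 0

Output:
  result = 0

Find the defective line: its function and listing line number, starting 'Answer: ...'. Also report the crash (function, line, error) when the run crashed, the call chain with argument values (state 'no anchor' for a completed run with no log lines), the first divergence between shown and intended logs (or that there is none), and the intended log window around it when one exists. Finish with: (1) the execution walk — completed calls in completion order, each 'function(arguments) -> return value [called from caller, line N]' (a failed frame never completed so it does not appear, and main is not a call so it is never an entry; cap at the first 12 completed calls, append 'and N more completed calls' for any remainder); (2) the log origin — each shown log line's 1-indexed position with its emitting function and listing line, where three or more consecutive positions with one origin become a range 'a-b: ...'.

Answer: the defect is in screen_input at line 12.
Key observation: Position 5 is the first bad log line: 'checkpoint: 0' should read 'checkpoint: 24'.
Call chain: main.
First divergence: position 5 — shown 'checkpoint: 0', intended 'checkpoint: 24'.
Intended log window:
  3: audit_lot start: n=5 cutoff=8
  4: match at position 0
  5: checkpoint: 24
Execution walk:
  audit_lot([8, 5, 7, 7, 7], 8) -> 0  [called from screen_input, line 9]
  screen_input([8, 5, 7, 7, 7], 8) -> 0  [called from main, line 18]
Log origins:
  1: emitted by main (line 17)
  2: emitted by screen_input (line 8)
  3: emitted by audit_lot (line 2)
  4: emitted by screen_input (line 10)
  5: emitted by main (line 19)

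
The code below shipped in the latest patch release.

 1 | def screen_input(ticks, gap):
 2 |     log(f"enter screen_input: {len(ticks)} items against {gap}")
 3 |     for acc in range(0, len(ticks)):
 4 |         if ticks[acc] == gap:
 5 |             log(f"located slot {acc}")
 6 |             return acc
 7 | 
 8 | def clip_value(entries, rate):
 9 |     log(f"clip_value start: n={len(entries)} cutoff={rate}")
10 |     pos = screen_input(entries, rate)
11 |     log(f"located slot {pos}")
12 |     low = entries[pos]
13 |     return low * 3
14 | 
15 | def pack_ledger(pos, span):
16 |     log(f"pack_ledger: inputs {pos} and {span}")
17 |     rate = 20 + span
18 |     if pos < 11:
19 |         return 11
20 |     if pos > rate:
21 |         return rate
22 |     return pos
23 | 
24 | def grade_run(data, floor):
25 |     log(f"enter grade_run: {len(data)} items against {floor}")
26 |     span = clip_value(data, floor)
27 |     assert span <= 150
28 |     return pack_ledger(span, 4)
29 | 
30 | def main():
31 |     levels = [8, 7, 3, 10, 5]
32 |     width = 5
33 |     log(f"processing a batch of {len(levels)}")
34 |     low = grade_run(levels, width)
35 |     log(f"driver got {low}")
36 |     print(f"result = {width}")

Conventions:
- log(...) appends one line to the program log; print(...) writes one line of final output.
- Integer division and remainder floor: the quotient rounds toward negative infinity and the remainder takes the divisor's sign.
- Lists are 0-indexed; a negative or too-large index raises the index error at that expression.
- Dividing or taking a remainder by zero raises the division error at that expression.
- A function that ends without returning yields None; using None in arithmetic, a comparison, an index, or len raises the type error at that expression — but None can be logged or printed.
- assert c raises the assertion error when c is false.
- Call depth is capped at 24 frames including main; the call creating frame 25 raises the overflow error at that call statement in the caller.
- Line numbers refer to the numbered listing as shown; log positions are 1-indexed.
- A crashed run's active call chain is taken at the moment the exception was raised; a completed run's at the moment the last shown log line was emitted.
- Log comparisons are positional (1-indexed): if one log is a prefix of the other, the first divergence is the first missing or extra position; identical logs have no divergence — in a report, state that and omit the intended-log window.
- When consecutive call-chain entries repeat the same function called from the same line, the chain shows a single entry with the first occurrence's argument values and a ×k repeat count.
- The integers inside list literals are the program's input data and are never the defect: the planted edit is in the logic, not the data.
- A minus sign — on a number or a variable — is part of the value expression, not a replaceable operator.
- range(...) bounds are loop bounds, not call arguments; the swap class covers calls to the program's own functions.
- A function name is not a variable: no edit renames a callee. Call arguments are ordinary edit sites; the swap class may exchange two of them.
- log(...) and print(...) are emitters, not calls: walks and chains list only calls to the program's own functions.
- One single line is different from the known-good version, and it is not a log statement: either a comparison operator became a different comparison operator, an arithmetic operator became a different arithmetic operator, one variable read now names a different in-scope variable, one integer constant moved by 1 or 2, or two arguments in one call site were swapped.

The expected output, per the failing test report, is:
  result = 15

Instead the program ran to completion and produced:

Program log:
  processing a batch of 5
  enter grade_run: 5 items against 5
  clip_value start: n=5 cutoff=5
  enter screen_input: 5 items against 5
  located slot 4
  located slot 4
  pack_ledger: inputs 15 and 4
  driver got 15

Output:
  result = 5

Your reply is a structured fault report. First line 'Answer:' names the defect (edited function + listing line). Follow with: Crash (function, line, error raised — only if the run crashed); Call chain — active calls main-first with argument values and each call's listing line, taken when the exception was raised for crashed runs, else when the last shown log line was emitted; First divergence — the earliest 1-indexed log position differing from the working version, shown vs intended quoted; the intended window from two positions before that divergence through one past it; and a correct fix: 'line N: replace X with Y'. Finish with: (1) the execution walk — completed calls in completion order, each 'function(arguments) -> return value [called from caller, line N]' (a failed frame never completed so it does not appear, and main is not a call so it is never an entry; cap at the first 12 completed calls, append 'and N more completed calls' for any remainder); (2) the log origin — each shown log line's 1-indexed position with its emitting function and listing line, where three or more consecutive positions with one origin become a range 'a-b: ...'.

Answer: the defect is in main at line 36.
Key observation: Every logged value matches the working version; the printed result is what differs.
Call chain: main.
First divergence: none (the log streams are identical).
Execution walk:
  screen_input([8, 7, 3, 10, 5], 5) -> 4  [called from clip_value, line 10]
  clip_value([8, 7, 3, 10, 5], 5) -> 15  [called from grade_run, line 26]
  pack_ledger(15, 4) -> 15  [called from grade_run, line 28]
  grade_run([8, 7, 3, 10, 5], 5) -> 15  [called from main, line 34]
Origin of each log line:
  1: emitted by main (line 33)
  2: emitted by grade_run (line 25)
  3: emitted by clip_value (line 9)
  4: emitted by screen_input (line 2)
  5: emitted by screen_input (line 5)
  6: emitted by clip_value (line 11)
  7: emitted by pack_ledger (line 16)
  8: emitted by main (line 35)
A correct fix: line 36: replace `width` with `low`.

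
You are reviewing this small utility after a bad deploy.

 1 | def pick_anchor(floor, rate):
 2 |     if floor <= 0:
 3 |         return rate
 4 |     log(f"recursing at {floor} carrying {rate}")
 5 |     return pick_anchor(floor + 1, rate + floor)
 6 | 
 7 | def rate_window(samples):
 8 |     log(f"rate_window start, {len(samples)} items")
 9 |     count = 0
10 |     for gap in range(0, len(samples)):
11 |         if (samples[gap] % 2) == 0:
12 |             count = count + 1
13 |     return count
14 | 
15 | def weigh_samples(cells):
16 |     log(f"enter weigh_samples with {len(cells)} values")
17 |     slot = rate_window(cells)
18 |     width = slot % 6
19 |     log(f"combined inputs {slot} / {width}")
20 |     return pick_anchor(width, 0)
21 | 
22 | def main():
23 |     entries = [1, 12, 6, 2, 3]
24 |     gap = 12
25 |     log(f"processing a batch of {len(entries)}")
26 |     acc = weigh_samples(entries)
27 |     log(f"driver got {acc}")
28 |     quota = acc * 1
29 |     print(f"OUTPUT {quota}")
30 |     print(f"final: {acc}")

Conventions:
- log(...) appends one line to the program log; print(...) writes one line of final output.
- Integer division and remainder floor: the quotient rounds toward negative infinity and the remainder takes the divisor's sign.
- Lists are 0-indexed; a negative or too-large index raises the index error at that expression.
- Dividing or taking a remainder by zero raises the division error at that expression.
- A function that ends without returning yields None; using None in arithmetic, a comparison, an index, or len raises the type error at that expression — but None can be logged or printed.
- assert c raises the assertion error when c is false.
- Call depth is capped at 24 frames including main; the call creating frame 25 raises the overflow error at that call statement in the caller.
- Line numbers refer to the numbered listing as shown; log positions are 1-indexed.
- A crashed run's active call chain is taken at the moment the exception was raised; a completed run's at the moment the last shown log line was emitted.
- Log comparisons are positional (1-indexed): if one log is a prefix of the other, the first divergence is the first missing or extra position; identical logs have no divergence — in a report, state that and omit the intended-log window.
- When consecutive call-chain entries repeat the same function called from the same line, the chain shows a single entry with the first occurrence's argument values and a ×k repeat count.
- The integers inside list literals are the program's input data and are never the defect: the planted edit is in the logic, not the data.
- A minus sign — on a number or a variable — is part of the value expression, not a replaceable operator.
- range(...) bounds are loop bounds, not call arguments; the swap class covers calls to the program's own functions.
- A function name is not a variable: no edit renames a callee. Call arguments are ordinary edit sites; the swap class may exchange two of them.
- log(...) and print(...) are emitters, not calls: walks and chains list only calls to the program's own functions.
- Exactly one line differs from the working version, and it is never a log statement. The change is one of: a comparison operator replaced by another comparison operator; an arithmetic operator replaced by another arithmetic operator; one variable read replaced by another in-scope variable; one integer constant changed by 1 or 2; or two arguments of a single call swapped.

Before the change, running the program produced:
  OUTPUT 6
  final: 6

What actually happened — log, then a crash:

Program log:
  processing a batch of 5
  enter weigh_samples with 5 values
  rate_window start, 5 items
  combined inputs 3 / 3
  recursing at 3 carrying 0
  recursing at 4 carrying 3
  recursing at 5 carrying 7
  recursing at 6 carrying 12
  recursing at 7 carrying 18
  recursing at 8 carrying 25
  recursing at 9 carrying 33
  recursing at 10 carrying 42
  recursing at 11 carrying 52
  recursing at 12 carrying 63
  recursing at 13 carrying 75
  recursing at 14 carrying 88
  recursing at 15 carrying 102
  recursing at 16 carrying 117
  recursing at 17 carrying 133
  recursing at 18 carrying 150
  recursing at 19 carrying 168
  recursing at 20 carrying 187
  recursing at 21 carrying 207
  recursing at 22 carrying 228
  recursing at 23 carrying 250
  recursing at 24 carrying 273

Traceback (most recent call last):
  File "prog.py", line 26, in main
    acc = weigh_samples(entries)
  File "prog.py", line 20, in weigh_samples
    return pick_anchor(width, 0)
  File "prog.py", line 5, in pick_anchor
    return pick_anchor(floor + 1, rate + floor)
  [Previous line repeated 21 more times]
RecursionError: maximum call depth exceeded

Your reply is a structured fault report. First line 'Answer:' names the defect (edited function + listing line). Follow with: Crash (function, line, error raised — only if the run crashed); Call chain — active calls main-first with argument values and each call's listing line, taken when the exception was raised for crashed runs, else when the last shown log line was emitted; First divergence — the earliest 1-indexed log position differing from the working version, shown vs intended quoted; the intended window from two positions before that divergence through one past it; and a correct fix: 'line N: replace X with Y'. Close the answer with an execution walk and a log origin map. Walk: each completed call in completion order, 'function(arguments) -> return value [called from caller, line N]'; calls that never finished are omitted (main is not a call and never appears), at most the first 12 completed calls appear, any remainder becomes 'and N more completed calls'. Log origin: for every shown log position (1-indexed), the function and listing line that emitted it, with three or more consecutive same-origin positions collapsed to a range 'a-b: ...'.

Answer: the defect is in pick_anchor at line 5.
Key fact: Position 6 is the first bad log line: 'recursing at 4 carrying 3' should read 'recursing at 2 carrying 3'.
Crash: pick_anchor, line 5, RecursionError.
Call chain: main -> weigh_samples([1, 12, 6, 2, 3]) (called at line 26) -> pick_anchor(3, 0) (called at line 20) -> pick_anchor(4, 3) (called at line 5) ×21.
First divergence: position 6; shown 'recursing at 4 carrying 3' vs intended 'recursing at 2 carrying 3'.
Intended log window:
  4: combined inputs 3 / 3
  5: recursing at 3 carrying 0
  6: recursing at 2 carrying 3
  7: recursing at 1 carrying 5
Execution walk:
  rate_window([1, 12, 6, 2, 3]) -> 3  [called from weigh_samples, line 17]
Origin of each log line:
  1: emitted by main (line 25)
  2: emitted by weigh_samples (line 16)
  3: emitted by rate_window (line 8)
  4: emitted by weigh_samples (line 19)
  5-26: emitted by pick_anchor (line 4)
A correct fix: line 5: replace `floor + 1` with `floor - 1`.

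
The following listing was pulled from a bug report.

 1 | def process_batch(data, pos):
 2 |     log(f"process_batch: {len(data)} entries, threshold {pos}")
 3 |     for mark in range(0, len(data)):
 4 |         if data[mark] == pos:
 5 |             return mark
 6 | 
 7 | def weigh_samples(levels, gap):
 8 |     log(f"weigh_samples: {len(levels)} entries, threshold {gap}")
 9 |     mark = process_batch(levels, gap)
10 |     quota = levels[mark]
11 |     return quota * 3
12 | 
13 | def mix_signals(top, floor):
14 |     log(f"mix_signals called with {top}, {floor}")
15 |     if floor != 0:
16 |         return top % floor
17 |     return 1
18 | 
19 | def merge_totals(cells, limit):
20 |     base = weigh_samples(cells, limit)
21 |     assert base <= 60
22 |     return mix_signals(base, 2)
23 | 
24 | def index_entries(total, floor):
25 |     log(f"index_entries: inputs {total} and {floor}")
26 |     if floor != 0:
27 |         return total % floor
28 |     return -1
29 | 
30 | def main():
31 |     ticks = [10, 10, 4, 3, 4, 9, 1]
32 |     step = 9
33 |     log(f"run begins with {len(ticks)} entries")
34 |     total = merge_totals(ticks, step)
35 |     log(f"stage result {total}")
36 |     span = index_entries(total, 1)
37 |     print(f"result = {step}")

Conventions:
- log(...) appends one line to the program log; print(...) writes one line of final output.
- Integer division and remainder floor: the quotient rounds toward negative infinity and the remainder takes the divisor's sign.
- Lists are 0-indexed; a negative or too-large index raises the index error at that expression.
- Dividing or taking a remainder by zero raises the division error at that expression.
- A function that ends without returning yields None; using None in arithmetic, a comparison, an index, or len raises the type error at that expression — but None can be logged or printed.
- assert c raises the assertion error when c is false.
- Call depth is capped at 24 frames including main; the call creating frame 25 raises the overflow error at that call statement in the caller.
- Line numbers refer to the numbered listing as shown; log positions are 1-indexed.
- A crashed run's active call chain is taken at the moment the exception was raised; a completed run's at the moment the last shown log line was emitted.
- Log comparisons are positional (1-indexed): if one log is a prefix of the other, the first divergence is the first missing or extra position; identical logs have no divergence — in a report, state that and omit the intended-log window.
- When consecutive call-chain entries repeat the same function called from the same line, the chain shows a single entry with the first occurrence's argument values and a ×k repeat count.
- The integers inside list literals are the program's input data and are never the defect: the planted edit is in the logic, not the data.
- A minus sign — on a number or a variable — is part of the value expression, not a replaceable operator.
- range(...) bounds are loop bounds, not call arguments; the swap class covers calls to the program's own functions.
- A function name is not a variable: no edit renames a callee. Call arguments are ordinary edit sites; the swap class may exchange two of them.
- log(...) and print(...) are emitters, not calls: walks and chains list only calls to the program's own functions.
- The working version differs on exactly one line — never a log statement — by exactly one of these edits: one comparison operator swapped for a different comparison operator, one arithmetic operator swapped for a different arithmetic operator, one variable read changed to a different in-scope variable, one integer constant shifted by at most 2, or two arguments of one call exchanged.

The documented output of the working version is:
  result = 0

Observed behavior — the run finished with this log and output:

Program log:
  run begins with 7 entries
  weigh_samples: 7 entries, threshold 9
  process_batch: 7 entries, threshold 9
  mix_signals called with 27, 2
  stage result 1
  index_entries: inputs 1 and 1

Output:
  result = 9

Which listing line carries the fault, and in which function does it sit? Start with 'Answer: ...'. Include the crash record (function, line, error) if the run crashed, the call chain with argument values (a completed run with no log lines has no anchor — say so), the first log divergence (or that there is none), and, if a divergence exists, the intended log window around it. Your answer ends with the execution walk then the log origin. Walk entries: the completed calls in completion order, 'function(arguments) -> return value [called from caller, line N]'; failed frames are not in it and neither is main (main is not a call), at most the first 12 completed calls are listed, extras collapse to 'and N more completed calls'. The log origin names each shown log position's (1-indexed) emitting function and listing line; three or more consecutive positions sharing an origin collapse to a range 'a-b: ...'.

Answer: the defect is in main at line 37.
Key fact: The two runs log identically and part ways only at the printed values.
Call chain: main -> index_entries(1, 1) (called at line 36).
First divergence: none; the two logs match at every position.
Execution walk:
  process_batch([10, 10, 4, 3, 4, 9, 1], 9) -> 5  [called from weigh_samples, line 9]
  weigh_samples([10, 10, 4, 3, 4, 9, 1], 9) -> 27  [called from merge_totals, line 20]
  mix_signals(27, 2) -> 1  [called from merge_totals, line 22]
  merge_totals([10, 10, 4, 3, 4, 9, 1], 9) -> 1  [called from main, line 34]
  index_entries(1, 1) -> 0  [called from main, line 36]
Log origin:
  1: emitted by main (line 33)
  2: emitted by weigh_samples (line 8)
  3: emitted by process_batch (line 2)
  4: emitted by mix_signals (line 14)
  5: emitted by main (line 35)
  6: emitted by index_entries (line 25)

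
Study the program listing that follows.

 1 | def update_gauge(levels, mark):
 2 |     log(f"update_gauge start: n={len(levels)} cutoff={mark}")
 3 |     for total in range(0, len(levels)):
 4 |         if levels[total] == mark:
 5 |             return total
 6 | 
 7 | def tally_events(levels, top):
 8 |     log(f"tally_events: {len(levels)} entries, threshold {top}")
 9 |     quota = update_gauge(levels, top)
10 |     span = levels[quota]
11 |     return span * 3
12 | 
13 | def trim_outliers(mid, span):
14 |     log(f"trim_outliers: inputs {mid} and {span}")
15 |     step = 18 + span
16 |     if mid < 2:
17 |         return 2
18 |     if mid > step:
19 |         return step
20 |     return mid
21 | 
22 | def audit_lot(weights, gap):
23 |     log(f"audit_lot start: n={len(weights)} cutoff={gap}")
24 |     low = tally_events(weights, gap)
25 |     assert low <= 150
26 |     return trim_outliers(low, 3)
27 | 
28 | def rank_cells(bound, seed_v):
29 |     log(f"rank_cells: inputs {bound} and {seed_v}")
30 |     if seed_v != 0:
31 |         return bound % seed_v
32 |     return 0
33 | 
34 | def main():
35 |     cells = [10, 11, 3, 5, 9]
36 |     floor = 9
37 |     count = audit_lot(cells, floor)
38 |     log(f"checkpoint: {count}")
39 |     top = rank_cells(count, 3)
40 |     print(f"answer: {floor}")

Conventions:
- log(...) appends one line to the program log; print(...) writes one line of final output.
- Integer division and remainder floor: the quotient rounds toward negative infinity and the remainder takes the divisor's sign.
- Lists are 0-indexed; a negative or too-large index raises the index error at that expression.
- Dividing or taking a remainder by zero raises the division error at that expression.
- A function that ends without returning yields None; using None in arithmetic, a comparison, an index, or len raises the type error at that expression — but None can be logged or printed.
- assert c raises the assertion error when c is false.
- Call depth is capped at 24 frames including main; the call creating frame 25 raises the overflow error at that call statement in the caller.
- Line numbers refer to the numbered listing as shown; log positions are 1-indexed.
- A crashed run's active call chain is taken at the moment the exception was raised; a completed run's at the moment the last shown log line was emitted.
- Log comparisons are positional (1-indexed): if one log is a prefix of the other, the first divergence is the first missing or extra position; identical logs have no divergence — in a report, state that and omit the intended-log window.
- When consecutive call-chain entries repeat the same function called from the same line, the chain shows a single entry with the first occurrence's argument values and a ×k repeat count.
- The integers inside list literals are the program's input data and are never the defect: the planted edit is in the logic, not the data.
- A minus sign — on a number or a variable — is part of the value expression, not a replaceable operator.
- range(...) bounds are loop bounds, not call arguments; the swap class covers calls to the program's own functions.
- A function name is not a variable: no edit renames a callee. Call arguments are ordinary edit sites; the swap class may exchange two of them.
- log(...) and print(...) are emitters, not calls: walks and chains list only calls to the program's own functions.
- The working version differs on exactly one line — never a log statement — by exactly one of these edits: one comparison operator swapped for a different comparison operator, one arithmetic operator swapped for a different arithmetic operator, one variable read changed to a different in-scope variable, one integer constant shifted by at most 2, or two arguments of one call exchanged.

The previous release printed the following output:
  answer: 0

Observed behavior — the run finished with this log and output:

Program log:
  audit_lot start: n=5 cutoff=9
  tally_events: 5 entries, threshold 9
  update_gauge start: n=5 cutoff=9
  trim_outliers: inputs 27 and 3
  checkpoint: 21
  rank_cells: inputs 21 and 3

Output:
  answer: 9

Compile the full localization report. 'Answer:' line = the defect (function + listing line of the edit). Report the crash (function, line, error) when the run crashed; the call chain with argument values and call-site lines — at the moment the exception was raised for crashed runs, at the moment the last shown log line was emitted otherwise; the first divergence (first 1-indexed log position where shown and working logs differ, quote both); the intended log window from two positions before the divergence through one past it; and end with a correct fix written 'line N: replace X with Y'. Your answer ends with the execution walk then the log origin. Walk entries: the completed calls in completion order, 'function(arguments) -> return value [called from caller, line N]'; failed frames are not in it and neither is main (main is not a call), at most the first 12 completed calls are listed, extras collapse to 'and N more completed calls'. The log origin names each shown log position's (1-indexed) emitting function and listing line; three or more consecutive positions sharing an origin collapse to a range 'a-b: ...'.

Answer: the defect is in main at line 40.
Core observation: The two runs log identically and part ways only at the printed values.
Call chain: main -> rank_cells(21, 3) (called at line 39).
First divergence: none; the two logs match at every position.
Execution walk:
  update_gauge([10, 11, 3, 5, 9], 9) -> 4  [called from tally_events, line 9]
  tally_events([10, 11, 3, 5, 9], 9) -> 27  [called from audit_lot, line 24]
  trim_outliers(27, 3) -> 21  [called from audit_lot, line 26]
  audit_lot([10, 11, 3, 5, 9], 9) -> 21  [called from main, line 37]
  rank_cells(21, 3) -> 0  [called from main, line 39]
Log origins:
  1: from audit_lot, line 23
  2: from tally_events, line 8
  3: from update_gauge, line 2
  4: from trim_outliers, line 14
  5: from main, line 38
  6: from rank_cells, line 29
A correct fix: line 40: replace `floor` with `top`.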